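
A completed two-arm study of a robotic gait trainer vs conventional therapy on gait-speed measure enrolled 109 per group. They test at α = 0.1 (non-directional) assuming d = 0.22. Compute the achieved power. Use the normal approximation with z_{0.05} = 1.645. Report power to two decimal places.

power ≈ 0.49

For two equal groups, power = Φ(d·√(n/2) − z_{α/2}).
d·√(n/2) = 0.22 × √(109/2) = 0.22 × 7.382 = 1.624.
z_β = 1.624 − 1.645 = -0.021.
Power = Φ(-0.021) = 0.492.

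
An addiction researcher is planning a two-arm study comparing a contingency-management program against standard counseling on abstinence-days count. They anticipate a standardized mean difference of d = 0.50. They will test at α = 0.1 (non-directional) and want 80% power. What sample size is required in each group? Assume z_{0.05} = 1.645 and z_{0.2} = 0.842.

For two independent groups with equal n: n = 2·((z_{α/2} + z_β) / d)².
z_{α/2} + z_β = 1.645 + 0.842 = 2.487.
n = 2 × (2.487 / 0.50)² = 2 × 4.974² = 2 × 24.74 = 49.5.
Round up to the next whole participant.

n = 50 per group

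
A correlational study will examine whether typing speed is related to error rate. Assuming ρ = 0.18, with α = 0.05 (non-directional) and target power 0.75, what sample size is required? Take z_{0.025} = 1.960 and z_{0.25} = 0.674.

n = 213

Fisher's z: C = ½·ln((1+r)/(1−r)) = ½·ln(1.4390) = 0.1820.
n = ((z_{α/2} + z_β)/C)² + 3.
(1.960 + 0.674) / 0.1820 = 2.634 / 0.1820 = 14.473.
n = 14.473² + 3 = 209.45 + 3 = 212.5.
Round up.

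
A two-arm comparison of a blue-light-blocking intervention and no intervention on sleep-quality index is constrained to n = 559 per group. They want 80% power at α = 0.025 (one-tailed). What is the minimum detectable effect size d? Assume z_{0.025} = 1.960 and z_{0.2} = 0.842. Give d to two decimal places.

d_min ≈ 0.17

For two independent groups of n = 559 each: d_min = (z_{α} + z_β)·√(2/n).
z-sum = 1.960 + 0.842 = 2.802.
d_min = 2.802 × √(2/559) = 2.802 × 0.0598 = 0.168.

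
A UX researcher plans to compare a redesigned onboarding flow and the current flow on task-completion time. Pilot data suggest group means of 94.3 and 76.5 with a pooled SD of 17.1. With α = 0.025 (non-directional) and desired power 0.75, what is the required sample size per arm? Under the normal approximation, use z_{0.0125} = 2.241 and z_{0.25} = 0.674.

Cohen's d = |M₁ − M₂| / SD_pooled = |94.3 − 76.5| / 17.1 = 17.8 / 17.1 = 1.041.
For two independent groups with equal n: n = 2·((z_{α/2} + z_β) / d)².
z_{α/2} + z_β = 2.241 + 0.674 = 2.915.
n = 2 × (2.915 / 1.041)² = 2 × 2.800² = 2 × 7.84 = 15.7.
Round up to the next whole participant.

n = 16 per group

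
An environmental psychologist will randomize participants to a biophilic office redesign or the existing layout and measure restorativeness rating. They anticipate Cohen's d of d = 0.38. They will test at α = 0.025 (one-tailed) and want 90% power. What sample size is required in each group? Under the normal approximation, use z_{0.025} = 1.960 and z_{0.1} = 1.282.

n = 146 per group

For two independent groups with equal n: n = 2·((z_{α} + z_β) / d)².
z_{α} + z_β = 1.960 + 1.282 = 3.242.
n = 2 × (3.242 / 0.38)² = 2 × 8.532² = 2 × 72.79 = 145.6.
Round up to the next whole participant.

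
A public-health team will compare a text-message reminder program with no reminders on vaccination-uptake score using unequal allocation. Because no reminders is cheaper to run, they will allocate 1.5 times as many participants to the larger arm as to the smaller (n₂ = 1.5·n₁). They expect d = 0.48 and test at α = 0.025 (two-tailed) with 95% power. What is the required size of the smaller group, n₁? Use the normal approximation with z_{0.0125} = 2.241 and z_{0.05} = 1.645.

n₁ = 110

With allocation ratio k = n₂/n₁ = 1.5, Var(x̄₁−x̄₂) = σ²(1/n₁ + 1/(k·n₁)) = σ²·(k+1)/(k·n₁).
So n₁ = (1 + 1/k)·((z_{α/2} + z_β)/d)² = 1.667 × (3.886/0.48)².
n₁ = 1.667 × 65.54 = 109.2.
Round up: n₁ = 110, giving n₂ = 1.5 × 110 = 165.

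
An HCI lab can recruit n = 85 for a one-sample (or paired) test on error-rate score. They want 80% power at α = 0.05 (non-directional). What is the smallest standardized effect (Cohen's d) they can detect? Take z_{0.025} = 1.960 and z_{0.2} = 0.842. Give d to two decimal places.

For a single sample (or paired design) of n = 85: d_min = (z_{α/2} + z_β)/√n.
z-sum = 1.960 + 0.842 = 2.802.
d_min = 2.802 / √85 = 2.802 / 9.220 = 0.304.

d_min ≈ 0.30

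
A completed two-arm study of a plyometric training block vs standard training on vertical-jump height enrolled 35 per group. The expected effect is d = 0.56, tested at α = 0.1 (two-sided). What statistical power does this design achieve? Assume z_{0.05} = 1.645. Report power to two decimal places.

power ≈ 0.76

For two equal groups, power = Φ(d·√(n/2) − z_{α/2}).
d·√(n/2) = 0.56 × √(35/2) = 0.56 × 4.183 = 2.343.
z_β = 2.343 − 1.645 = 0.698.
Power = Φ(0.698) = 0.757.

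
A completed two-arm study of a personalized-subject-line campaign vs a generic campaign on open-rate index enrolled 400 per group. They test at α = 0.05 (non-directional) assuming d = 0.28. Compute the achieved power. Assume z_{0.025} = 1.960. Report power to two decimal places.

For two equal groups, power = Φ(d·√(n/2) − z_{α/2}).
d·√(n/2) = 0.28 × √(400/2) = 0.28 × 14.142 = 3.960.
z_β = 3.960 − 1.960 = 2.000.
Power = Φ(2.000) = 0.977.

power ≈ 0.98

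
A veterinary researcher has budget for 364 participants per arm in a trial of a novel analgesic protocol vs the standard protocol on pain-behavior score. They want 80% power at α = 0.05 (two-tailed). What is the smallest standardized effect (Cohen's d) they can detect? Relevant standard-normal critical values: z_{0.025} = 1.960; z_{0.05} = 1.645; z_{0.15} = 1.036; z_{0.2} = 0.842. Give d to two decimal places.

d_min ≈ 0.21

For two independent groups of n = 364 each: d_min = (z_{α/2} + z_β)·√(2/n).
z-sum = 1.960 + 0.842 = 2.802.
d_min = 2.802 × √(2/364) = 2.802 × 0.0741 = 0.208.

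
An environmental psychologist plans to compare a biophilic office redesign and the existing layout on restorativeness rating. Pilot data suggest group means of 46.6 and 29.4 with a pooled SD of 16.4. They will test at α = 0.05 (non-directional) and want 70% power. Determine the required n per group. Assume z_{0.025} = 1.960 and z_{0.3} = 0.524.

n = 12 per group

Cohen's d = |M₁ − M₂| / SD_pooled = |46.6 − 29.4| / 16.4 = 17.2 / 16.4 = 1.049.
For two independent groups with equal n: n = 2·((z_{α/2} + z_β) / d)².
z_{α/2} + z_β = 1.960 + 0.524 = 2.484.
n = 2 × (2.484 / 1.049)² = 2 × 2.368² = 2 × 5.61 = 11.2.
Round up to the next whole participant.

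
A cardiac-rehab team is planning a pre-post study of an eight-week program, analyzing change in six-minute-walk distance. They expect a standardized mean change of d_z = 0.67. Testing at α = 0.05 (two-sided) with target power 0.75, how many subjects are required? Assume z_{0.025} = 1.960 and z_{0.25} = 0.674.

n = 16 pairs

For a paired (one-sample on differences) test: n = ((z_{α/2} + z_β) / d)².
z_{α/2} + z_β = 1.960 + 0.674 = 2.634.
n = (2.634 / 0.67)² = 3.931² = 15.46.
Round up.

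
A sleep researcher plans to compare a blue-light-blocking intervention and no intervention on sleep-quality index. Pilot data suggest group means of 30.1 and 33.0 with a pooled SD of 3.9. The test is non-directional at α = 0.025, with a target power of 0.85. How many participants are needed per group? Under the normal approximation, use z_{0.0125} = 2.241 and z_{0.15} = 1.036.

n = 39 per group

Cohen's d = |M₁ − M₂| / SD_pooled = |30.1 − 33.0| / 3.9 = 2.9 / 3.9 = 0.744.
For two independent groups with equal n: n = 2·((z_{α/2} + z_β) / d)².
z_{α/2} + z_β = 2.241 + 1.036 = 3.277.
n = 2 × (3.277 / 0.744)² = 2 × 4.405² = 2 × 19.40 = 38.8.
Round up to the next whole participant.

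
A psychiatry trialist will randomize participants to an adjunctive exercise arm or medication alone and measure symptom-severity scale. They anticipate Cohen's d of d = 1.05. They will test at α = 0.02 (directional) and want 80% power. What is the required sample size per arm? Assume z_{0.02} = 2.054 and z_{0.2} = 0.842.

For two independent groups with equal n: n = 2·((z_{α} + z_β) / d)².
z_{α} + z_β = 2.054 + 0.842 = 2.896.
n = 2 × (2.896 / 1.05)² = 2 × 2.758² = 2 × 7.61 = 15.2.
Round up to the next whole participant.

n = 16 per group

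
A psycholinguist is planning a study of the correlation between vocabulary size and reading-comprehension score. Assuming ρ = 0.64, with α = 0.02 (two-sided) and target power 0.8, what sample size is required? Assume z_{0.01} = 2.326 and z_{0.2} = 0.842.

Fisher's z: C = ½·ln((1+r)/(1−r)) = ½·ln(4.5556) = 0.7582.
n = ((z_{α/2} + z_β)/C)² + 3.
(2.326 + 0.842) / 0.7582 = 3.168 / 0.7582 = 4.178.
n = 4.178² + 3 = 17.46 + 3 = 20.5.
Round up.

n = 21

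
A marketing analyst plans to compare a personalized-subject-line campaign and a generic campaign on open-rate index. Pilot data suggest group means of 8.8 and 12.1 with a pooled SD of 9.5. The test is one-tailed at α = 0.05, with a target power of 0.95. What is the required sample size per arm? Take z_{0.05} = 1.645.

Cohen's d = |M₁ − M₂| / SD_pooled = |8.8 − 12.1| / 9.5 = 3.3 / 9.5 = 0.347.
For two independent groups with equal n: n = 2·((z_{α} + z_β) / d)².
z_{α} + z_β = 1.645 + 1.645 = 3.290.
n = 2 × (3.290 / 0.347)² = 2 × 9.481² = 2 × 89.89 = 179.8.
Round up to the next whole participant.

n = 180 per group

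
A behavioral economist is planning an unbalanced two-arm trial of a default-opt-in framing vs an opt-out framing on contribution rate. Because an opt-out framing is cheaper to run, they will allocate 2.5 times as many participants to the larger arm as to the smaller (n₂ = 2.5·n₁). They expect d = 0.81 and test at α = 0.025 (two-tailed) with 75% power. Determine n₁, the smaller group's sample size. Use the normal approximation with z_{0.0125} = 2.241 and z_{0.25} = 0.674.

With allocation ratio k = n₂/n₁ = 2.5, Var(x̄₁−x̄₂) = σ²(1/n₁ + 1/(k·n₁)) = σ²·(k+1)/(k·n₁).
So n₁ = (1 + 1/k)·((z_{α/2} + z_β)/d)² = 1.400 × (2.915/0.81)².
n₁ = 1.400 × 12.95 = 18.1.
Round up: n₁ = 19, giving n₂ = ⌈2.5 × 19⌉ = ⌈47.5⌉ = 48.

n₁ = 19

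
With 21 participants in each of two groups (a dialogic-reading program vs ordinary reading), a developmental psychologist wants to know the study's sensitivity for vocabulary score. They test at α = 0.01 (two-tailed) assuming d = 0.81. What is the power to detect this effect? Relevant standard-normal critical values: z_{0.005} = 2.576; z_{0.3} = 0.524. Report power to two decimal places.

For two equal groups, power = Φ(d·√(n/2) − z_{α/2}).
d·√(n/2) = 0.81 × √(21/2) = 0.81 × 3.240 = 2.625.
z_β = 2.625 − 2.576 = 0.049.
Power = Φ(0.049) = 0.519.

power ≈ 0.52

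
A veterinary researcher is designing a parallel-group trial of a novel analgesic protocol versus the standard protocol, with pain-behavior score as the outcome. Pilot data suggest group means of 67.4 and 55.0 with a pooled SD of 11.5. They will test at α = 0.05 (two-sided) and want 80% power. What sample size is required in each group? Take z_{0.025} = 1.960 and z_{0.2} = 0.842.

Cohen's d = |M₁ − M₂| / SD_pooled = |67.4 − 55.0| / 11.5 = 12.4 / 11.5 = 1.078.
For two independent groups with equal n: n = 2·((z_{α/2} + z_β) / d)².
z_{α/2} + z_β = 1.960 + 0.842 = 2.802.
n = 2 × (2.802 / 1.078)² = 2 × 2.599² = 2 × 6.76 = 13.5.
Round up to the next whole participant.

n = 14 per group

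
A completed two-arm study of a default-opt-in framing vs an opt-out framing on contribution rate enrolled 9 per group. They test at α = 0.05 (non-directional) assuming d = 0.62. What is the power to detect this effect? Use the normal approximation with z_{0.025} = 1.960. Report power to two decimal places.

power ≈ 0.26

For two equal groups, power = Φ(d·√(n/2) − z_{α/2}).
d·√(n/2) = 0.62 × √(9/2) = 0.62 × 2.121 = 1.315.
z_β = 1.315 − 1.960 = -0.645.
Power = Φ(-0.645) = 0.260.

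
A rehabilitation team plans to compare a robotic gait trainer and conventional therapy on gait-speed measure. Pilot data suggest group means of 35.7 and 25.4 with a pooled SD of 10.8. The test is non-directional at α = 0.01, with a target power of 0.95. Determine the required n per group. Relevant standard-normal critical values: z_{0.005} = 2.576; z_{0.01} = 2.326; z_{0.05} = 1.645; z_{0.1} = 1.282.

n = 40 per group

Cohen's d = |M₁ − M₂| / SD_pooled = |35.7 − 25.4| / 10.8 = 10.3 / 10.8 = 0.954.
For two independent groups with equal n: n = 2·((z_{α/2} + z_β) / d)².
z_{α/2} + z_β = 2.576 + 1.645 = 4.221.
n = 2 × (4.221 / 0.954)² = 2 × 4.425² = 2 × 19.58 = 39.2.
Round up to the next whole participant.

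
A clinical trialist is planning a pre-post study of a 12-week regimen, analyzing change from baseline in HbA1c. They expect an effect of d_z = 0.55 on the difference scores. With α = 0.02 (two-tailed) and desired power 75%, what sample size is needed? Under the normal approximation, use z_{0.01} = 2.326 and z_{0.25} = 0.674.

n = 30 pairs

For a paired (one-sample on differences) test: n = ((z_{α/2} + z_β) / d)².
z_{α/2} + z_β = 2.326 + 0.674 = 3.000.
n = (3.000 / 0.55)² = 5.455² = 29.75.
Round up.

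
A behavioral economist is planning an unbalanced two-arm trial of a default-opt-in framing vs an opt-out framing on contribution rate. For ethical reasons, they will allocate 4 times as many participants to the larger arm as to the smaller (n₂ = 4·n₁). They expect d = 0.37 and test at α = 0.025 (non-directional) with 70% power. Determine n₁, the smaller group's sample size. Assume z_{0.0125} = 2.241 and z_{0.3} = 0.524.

n₁ = 70

With allocation ratio k = n₂/n₁ = 4, Var(x̄₁−x̄₂) = σ²(1/n₁ + 1/(k·n₁)) = σ²·(k+1)/(k·n₁).
So n₁ = (1 + 1/k)·((z_{α/2} + z_β)/d)² = 1.250 × (2.765/0.37)².
n₁ = 1.250 × 55.85 = 69.8.
Round up: n₁ = 70, giving n₂ = 4 × 70 = 280.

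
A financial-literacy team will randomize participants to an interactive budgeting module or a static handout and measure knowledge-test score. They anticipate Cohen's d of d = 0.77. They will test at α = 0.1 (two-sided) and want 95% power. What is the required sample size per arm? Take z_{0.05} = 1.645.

For two independent groups with equal n: n = 2·((z_{α/2} + z_β) / d)².
z_{α/2} + z_β = 1.645 + 1.645 = 3.290.
n = 2 × (3.290 / 0.77)² = 2 × 4.273² = 2 × 18.26 = 36.5.
Round up to the next whole participant.

n = 37 per group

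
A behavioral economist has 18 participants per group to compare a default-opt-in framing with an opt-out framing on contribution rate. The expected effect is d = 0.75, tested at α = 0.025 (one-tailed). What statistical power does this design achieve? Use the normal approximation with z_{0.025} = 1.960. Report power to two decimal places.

power ≈ 0.61

For two equal groups, power = Φ(d·√(n/2) − z_{α}).
d·√(n/2) = 0.75 × √(18/2) = 0.75 × 3.000 = 2.250.
z_β = 2.250 − 1.960 = 0.290.
Power = Φ(0.290) = 0.614.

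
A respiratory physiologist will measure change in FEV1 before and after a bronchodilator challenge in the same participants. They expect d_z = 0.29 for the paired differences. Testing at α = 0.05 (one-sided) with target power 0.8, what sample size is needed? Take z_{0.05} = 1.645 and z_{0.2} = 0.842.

For a paired (one-sample on differences) test: n = ((z_{α} + z_β) / d)².
z_{α} + z_β = 1.645 + 0.842 = 2.487.
n = (2.487 / 0.29)² = 8.576² = 73.55.
Round up.

n = 74 pairs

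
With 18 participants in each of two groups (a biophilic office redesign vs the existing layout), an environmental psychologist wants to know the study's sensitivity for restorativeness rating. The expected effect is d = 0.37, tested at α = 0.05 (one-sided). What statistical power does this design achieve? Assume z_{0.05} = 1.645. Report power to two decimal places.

power ≈ 0.30

For two equal groups, power = Φ(d·√(n/2) − z_{α}).
d·√(n/2) = 0.37 × √(18/2) = 0.37 × 3.000 = 1.110.
z_β = 1.110 − 1.645 = -0.535.
Power = Φ(-0.535) = 0.296.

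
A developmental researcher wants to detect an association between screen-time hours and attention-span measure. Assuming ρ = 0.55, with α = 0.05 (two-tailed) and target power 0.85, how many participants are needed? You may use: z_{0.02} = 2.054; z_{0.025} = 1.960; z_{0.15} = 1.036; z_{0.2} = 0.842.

n = 27

Fisher's z: C = ½·ln((1+r)/(1−r)) = ½·ln(3.4444) = 0.6184.
n = ((z_{α/2} + z_β)/C)² + 3.
(1.960 + 1.036) / 0.6184 = 2.996 / 0.6184 = 4.845.
n = 4.845² + 3 = 23.47 + 3 = 26.5.
Round up.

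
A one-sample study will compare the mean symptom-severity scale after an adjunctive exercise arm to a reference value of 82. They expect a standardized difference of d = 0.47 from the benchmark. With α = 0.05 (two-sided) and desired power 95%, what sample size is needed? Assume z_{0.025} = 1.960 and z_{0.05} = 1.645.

n = 59

For a one-sample test: n = ((z_{α/2} + z_β) / d)².
z_{α/2} + z_β = 1.960 + 1.645 = 3.605.
n = (3.605 / 0.47)² = 7.670² = 58.83.
Round up.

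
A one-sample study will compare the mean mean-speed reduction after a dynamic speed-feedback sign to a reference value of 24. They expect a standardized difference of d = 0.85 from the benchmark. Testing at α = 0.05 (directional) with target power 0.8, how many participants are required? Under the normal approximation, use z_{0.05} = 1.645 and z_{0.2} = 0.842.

For a one-sample test: n = ((z_{α} + z_β) / d)².
z_{α} + z_β = 1.645 + 0.842 = 2.487.
n = (2.487 / 0.85)² = 2.926² = 8.56.
Round up.

n = 9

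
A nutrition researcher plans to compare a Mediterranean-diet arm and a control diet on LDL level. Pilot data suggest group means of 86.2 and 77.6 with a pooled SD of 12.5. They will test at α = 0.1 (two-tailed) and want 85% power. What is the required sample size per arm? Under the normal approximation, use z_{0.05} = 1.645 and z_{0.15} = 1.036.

n = 31 per group

Cohen's d = |M₁ − M₂| / SD_pooled = |86.2 − 77.6| / 12.5 = 8.6 / 12.5 = 0.688.
For two independent groups with equal n: n = 2·((z_{α/2} + z_β) / d)².
z_{α/2} + z_β = 1.645 + 1.036 = 2.681.
n = 2 × (2.681 / 0.688)² = 2 × 3.897² = 2 × 15.19 = 30.4.
Round up to the next whole participant.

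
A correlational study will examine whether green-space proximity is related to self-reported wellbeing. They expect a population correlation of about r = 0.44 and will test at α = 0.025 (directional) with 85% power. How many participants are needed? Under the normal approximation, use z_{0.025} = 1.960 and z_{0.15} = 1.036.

Fisher's z: C = ½·ln((1+r)/(1−r)) = ½·ln(2.5714) = 0.4722.
n = ((z_{α} + z_β)/C)² + 3.
(1.960 + 1.036) / 0.4722 = 2.996 / 0.4722 = 6.345.
n = 6.345² + 3 = 40.26 + 3 = 43.3.
Round up.

n = 44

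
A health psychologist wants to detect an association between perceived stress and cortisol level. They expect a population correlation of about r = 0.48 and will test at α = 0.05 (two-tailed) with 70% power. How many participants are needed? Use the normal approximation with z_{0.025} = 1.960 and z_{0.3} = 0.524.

Fisher's z: C = ½·ln((1+r)/(1−r)) = ½·ln(2.8462) = 0.5230.
n = ((z_{α/2} + z_β)/C)² + 3.
(1.960 + 0.524) / 0.5230 = 2.484 / 0.5230 = 4.750.
n = 4.750² + 3 = 22.56 + 3 = 25.6.
Round up.

n = 26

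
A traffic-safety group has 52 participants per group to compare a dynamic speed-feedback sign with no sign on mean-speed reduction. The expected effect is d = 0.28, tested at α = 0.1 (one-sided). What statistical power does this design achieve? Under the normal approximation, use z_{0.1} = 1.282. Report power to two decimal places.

For two equal groups, power = Φ(d·√(n/2) − z_{α}).
d·√(n/2) = 0.28 × √(52/2) = 0.28 × 5.099 = 1.428.
z_β = 1.428 − 1.282 = 0.146.
Power = Φ(0.146) = 0.558.

power ≈ 0.56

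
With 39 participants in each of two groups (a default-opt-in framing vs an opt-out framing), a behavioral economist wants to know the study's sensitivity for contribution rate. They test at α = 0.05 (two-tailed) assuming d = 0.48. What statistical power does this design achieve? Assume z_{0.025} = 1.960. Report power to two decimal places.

For two equal groups, power = Φ(d·√(n/2) − z_{α/2}).
d·√(n/2) = 0.48 × √(39/2) = 0.48 × 4.416 = 2.120.
z_β = 2.120 − 1.960 = 0.160.
Power = Φ(0.160) = 0.563.

power ≈ 0.56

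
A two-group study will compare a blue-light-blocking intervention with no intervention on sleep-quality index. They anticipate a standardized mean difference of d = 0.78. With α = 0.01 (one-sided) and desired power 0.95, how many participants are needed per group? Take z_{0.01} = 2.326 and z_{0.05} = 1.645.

n = 52 per group

For two independent groups with equal n: n = 2·((z_{α} + z_β) / d)².
z_{α} + z_β = 2.326 + 1.645 = 3.971.
n = 2 × (3.971 / 0.78)² = 2 × 5.091² = 2 × 25.92 = 51.8.
Round up to the next whole participant.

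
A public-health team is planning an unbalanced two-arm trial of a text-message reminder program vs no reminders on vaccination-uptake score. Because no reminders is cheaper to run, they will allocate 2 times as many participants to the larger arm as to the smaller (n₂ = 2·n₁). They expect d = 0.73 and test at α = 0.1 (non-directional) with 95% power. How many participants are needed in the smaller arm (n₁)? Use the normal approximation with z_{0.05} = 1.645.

n₁ = 31

With allocation ratio k = n₂/n₁ = 2, Var(x̄₁−x̄₂) = σ²(1/n₁ + 1/(k·n₁)) = σ²·(k+1)/(k·n₁).
So n₁ = (1 + 1/k)·((z_{α/2} + z_β)/d)² = 1.500 × (3.290/0.73)².
n₁ = 1.500 × 20.31 = 30.5.
Round up: n₁ = 31, giving n₂ = 2 × 31 = 62.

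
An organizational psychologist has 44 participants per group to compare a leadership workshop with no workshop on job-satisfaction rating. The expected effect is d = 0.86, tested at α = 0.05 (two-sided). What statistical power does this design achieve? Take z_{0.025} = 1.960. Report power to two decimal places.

power ≈ 0.98

For two equal groups, power = Φ(d·√(n/2) − z_{α/2}).
d·√(n/2) = 0.86 × √(44/2) = 0.86 × 4.690 = 4.034.
z_β = 4.034 − 1.960 = 2.074.
Power = Φ(2.074) = 0.981.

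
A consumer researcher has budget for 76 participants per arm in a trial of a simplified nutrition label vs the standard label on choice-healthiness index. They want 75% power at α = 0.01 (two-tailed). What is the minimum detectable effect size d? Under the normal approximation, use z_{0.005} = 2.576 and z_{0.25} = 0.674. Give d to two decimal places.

For two independent groups of n = 76 each: d_min = (z_{α/2} + z_β)·√(2/n).
z-sum = 2.576 + 0.674 = 3.250.
d_min = 3.250 × √(2/76) = 3.250 × 0.1622 = 0.527.

d_min ≈ 0.53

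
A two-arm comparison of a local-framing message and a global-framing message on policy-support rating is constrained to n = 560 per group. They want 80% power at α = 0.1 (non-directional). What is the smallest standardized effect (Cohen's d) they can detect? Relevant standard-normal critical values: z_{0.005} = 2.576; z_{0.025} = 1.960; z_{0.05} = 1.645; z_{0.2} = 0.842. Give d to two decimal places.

d_min ≈ 0.15

For two independent groups of n = 560 each: d_min = (z_{α/2} + z_β)·√(2/n).
z-sum = 1.645 + 0.842 = 2.487.
d_min = 2.487 × √(2/560) = 2.487 × 0.0598 = 0.149.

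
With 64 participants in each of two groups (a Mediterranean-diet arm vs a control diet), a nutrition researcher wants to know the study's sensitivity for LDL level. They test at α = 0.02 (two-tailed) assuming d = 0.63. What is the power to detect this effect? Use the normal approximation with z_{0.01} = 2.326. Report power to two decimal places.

power ≈ 0.89

For two equal groups, power = Φ(d·√(n/2) − z_{α/2}).
d·√(n/2) = 0.63 × √(64/2) = 0.63 × 5.657 = 3.564.
z_β = 3.564 − 2.326 = 1.238.
Power = Φ(1.238) = 0.892.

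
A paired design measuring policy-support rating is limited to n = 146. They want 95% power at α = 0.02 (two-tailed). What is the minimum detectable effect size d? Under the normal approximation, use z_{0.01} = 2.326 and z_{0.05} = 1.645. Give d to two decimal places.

For a single sample (or paired design) of n = 146: d_min = (z_{α/2} + z_β)/√n.
z-sum = 2.326 + 1.645 = 3.971.
d_min = 3.971 / √146 = 3.971 / 12.083 = 0.329.

d_min ≈ 0.33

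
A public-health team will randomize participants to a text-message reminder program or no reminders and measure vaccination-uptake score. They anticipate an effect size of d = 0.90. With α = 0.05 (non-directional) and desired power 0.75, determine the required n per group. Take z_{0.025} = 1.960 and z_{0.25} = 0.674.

n = 18 per group

For two independent groups with equal n: n = 2·((z_{α/2} + z_β) / d)².
z_{α/2} + z_β = 1.960 + 0.674 = 2.634.
n = 2 × (2.634 / 0.90)² = 2 × 2.927² = 2 × 8.57 = 17.1.
Round up to the next whole participant.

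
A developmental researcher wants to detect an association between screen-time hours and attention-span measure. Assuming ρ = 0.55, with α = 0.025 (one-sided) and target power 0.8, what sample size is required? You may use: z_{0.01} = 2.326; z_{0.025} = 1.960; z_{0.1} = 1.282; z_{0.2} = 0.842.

Fisher's z: C = ½·ln((1+r)/(1−r)) = ½·ln(3.4444) = 0.6184.
n = ((z_{α} + z_β)/C)² + 3.
(1.960 + 0.842) / 0.6184 = 2.802 / 0.6184 = 4.531.
n = 4.531² + 3 = 20.53 + 3 = 23.5.
Round up.

n = 24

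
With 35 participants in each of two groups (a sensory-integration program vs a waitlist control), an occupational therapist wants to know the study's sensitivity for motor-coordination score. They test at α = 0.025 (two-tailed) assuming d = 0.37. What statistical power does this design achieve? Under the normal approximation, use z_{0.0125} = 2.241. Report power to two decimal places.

power ≈ 0.24

For two equal groups, power = Φ(d·√(n/2) − z_{α/2}).
d·√(n/2) = 0.37 × √(35/2) = 0.37 × 4.183 = 1.548.
z_β = 1.548 − 2.241 = -0.693.
Power = Φ(-0.693) = 0.244.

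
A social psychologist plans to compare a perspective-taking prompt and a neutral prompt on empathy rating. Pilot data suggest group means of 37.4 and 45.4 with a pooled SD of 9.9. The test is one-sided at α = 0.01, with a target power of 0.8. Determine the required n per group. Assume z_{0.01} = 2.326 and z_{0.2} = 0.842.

Cohen's d = |M₁ − M₂| / SD_pooled = |37.4 − 45.4| / 9.9 = 8.0 / 9.9 = 0.808.
For two independent groups with equal n: n = 2·((z_{α} + z_β) / d)².
z_{α} + z_β = 2.326 + 0.842 = 3.168.
n = 2 × (3.168 / 0.808)² = 2 × 3.921² = 2 × 15.37 = 30.7.
Round up to the next whole participant.

n = 31 per group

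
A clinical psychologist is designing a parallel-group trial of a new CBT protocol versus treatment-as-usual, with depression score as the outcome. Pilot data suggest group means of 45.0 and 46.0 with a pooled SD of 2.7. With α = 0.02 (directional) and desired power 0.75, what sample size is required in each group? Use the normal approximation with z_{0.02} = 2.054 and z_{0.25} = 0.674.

Cohen's d = |M₁ − M₂| / SD_pooled = |45.0 − 46.0| / 2.7 = 1.0 / 2.7 = 0.370.
For two independent groups with equal n: n = 2·((z_{α} + z_β) / d)².
z_{α} + z_β = 2.054 + 0.674 = 2.728.
n = 2 × (2.728 / 0.370)² = 2 × 7.373² = 2 × 54.36 = 108.7.
Round up to the next whole participant.

n = 109 per group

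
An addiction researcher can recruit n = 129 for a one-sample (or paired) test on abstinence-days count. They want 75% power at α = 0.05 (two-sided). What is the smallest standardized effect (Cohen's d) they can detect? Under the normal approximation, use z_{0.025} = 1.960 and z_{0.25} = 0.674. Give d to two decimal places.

For a single sample (or paired design) of n = 129: d_min = (z_{α/2} + z_β)/√n.
z-sum = 1.960 + 0.674 = 2.634.
d_min = 2.634 / √129 = 2.634 / 11.358 = 0.232.

d_min ≈ 0.23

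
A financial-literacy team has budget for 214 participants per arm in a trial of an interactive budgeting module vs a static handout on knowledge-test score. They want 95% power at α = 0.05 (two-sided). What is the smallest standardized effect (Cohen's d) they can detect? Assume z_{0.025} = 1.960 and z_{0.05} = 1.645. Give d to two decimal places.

d_min ≈ 0.35

For two independent groups of n = 214 each: d_min = (z_{α/2} + z_β)·√(2/n).
z-sum = 1.960 + 1.645 = 3.605.
d_min = 3.605 × √(2/214) = 3.605 × 0.0967 = 0.349.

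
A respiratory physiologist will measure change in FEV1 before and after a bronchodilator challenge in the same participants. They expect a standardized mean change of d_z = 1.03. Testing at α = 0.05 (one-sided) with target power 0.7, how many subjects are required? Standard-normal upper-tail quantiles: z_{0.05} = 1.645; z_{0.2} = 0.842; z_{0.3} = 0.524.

n = 5 pairs

For a paired (one-sample on differences) test: n = ((z_{α} + z_β) / d)².
z_{α} + z_β = 1.645 + 0.524 = 2.169.
n = (2.169 / 1.03)² = 2.106² = 4.43.
Round up.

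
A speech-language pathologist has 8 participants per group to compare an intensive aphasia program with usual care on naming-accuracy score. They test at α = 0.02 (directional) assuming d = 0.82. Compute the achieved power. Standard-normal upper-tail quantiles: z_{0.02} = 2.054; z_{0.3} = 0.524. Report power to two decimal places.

power ≈ 0.34

For two equal groups, power = Φ(d·√(n/2) − z_{α}).
d·√(n/2) = 0.82 × √(8/2) = 0.82 × 2.000 = 1.640.
z_β = 1.640 − 2.054 = -0.414.
Power = Φ(-0.414) = 0.339.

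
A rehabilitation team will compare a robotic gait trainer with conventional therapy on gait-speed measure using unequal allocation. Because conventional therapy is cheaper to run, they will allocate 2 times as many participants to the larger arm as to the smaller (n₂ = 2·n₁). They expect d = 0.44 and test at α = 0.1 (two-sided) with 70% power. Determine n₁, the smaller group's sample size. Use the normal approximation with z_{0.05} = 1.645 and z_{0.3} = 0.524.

With allocation ratio k = n₂/n₁ = 2, Var(x̄₁−x̄₂) = σ²(1/n₁ + 1/(k·n₁)) = σ²·(k+1)/(k·n₁).
So n₁ = (1 + 1/k)·((z_{α/2} + z_β)/d)² = 1.500 × (2.169/0.44)².
n₁ = 1.500 × 24.30 = 36.5.
Round up: n₁ = 37, giving n₂ = 2 × 37 = 74.

n₁ = 37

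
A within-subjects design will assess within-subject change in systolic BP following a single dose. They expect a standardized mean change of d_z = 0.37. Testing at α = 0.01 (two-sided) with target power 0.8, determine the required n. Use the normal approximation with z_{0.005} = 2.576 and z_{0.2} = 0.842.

n = 86 pairs

For a paired (one-sample on differences) test: n = ((z_{α/2} + z_β) / d)².
z_{α/2} + z_β = 2.576 + 0.842 = 3.418.
n = (3.418 / 0.37)² = 9.238² = 85.34.
Round up.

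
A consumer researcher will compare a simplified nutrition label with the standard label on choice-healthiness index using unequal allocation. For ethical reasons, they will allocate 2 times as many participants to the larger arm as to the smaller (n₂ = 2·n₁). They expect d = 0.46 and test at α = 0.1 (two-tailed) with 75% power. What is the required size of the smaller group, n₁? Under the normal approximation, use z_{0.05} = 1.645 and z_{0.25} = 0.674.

With allocation ratio k = n₂/n₁ = 2, Var(x̄₁−x̄₂) = σ²(1/n₁ + 1/(k·n₁)) = σ²·(k+1)/(k·n₁).
So n₁ = (1 + 1/k)·((z_{α/2} + z_β)/d)² = 1.500 × (2.319/0.46)².
n₁ = 1.500 × 25.41 = 38.1.
Round up: n₁ = 39, giving n₂ = 2 × 39 = 78.

n₁ = 39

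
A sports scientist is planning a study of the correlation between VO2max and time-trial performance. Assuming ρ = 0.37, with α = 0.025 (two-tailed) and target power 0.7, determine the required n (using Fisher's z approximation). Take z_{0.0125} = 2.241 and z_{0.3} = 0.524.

Fisher's z: C = ½·ln((1+r)/(1−r)) = ½·ln(2.1746) = 0.3884.
n = ((z_{α/2} + z_β)/C)² + 3.
(2.241 + 0.524) / 0.3884 = 2.765 / 0.3884 = 7.119.
n = 7.119² + 3 = 50.68 + 3 = 53.7.
Round up.

n = 54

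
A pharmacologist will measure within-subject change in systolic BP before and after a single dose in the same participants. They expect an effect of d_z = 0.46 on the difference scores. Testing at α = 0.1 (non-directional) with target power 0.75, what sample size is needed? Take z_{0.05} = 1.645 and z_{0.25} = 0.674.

n = 26 pairs

For a paired (one-sample on differences) test: n = ((z_{α/2} + z_β) / d)².
z_{α/2} + z_β = 1.645 + 0.674 = 2.319.
n = (2.319 / 0.46)² = 5.041² = 25.41.
Round up.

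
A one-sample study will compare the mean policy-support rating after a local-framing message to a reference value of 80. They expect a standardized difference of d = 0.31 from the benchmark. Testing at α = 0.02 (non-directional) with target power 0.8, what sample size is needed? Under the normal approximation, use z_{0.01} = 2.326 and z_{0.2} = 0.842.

For a one-sample test: n = ((z_{α/2} + z_β) / d)².
z_{α/2} + z_β = 2.326 + 0.842 = 3.168.
n = (3.168 / 0.31)² = 10.219² = 104.44.
Round up.

n = 105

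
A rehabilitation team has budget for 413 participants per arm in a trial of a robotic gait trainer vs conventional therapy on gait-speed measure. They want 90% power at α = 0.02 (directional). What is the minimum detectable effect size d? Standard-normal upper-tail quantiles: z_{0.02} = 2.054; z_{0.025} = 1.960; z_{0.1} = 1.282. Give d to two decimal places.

For two independent groups of n = 413 each: d_min = (z_{α} + z_β)·√(2/n).
z-sum = 2.054 + 1.282 = 3.336.
d_min = 3.336 × √(2/413) = 3.336 × 0.0696 = 0.232.

d_min ≈ 0.23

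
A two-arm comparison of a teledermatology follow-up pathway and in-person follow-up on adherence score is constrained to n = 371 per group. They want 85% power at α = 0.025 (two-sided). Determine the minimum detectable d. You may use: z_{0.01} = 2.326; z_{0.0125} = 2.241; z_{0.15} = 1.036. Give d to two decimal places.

d_min ≈ 0.24

For two independent groups of n = 371 each: d_min = (z_{α/2} + z_β)·√(2/n).
z-sum = 2.241 + 1.036 = 3.277.
d_min = 3.277 × √(2/371) = 3.277 × 0.0734 = 0.241.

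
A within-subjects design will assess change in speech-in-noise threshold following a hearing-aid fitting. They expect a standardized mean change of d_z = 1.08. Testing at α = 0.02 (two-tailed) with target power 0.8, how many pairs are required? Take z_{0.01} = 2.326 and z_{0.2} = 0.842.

For a paired (one-sample on differences) test: n = ((z_{α/2} + z_β) / d)².
z_{α/2} + z_β = 2.326 + 0.842 = 3.168.
n = (3.168 / 1.08)² = 2.933² = 8.60.
Round up.

n = 9 pairs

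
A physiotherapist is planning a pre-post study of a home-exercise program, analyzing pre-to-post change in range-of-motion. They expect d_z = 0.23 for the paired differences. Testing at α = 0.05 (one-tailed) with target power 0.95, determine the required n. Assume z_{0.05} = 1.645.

For a paired (one-sample on differences) test: n = ((z_{α} + z_β) / d)².
z_{α} + z_β = 1.645 + 1.645 = 3.290.
n = (3.290 / 0.23)² = 14.304² = 204.61.
Round up.

n = 205 pairs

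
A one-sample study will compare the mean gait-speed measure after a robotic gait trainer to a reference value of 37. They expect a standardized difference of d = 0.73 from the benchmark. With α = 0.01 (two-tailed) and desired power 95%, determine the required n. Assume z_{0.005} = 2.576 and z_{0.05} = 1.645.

n = 34

For a one-sample test: n = ((z_{α/2} + z_β) / d)².
z_{α/2} + z_β = 2.576 + 1.645 = 4.221.
n = (4.221 / 0.73)² = 5.782² = 33.43.
Round up.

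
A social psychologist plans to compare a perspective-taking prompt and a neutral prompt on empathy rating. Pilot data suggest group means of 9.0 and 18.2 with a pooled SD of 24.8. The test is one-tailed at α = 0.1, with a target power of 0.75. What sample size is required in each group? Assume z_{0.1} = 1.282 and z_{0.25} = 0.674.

Cohen's d = |M₁ − M₂| / SD_pooled = |9.0 − 18.2| / 24.8 = 9.2 / 24.8 = 0.371.
For two independent groups with equal n: n = 2·((z_{α} + z_β) / d)².
z_{α} + z_β = 1.282 + 0.674 = 1.956.
n = 2 × (1.956 / 0.371)² = 2 × 5.272² = 2 × 27.80 = 55.6.
Round up to the next whole participant.

n = 56 per group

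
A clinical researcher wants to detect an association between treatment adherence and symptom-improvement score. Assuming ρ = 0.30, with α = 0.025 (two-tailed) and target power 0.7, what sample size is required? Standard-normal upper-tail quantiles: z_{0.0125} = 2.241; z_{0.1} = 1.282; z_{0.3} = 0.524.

Fisher's z: C = ½·ln((1+r)/(1−r)) = ½·ln(1.8571) = 0.3095.
n = ((z_{α/2} + z_β)/C)² + 3.
(2.241 + 0.524) / 0.3095 = 2.765 / 0.3095 = 8.934.
n = 8.934² + 3 = 79.81 + 3 = 82.8.
Round up.

n = 83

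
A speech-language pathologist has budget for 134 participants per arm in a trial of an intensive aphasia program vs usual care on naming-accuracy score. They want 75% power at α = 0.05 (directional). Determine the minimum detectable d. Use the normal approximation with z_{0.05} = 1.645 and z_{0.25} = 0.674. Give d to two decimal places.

For two independent groups of n = 134 each: d_min = (z_{α} + z_β)·√(2/n).
z-sum = 1.645 + 0.674 = 2.319.
d_min = 2.319 × √(2/134) = 2.319 × 0.1222 = 0.283.

d_min ≈ 0.28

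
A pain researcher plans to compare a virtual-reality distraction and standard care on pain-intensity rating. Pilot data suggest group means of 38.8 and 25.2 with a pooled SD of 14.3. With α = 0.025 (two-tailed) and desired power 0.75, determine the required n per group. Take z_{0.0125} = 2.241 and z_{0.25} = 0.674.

n = 19 per group

Cohen's d = |M₁ − M₂| / SD_pooled = |38.8 − 25.2| / 14.3 = 13.6 / 14.3 = 0.951.
For two independent groups with equal n: n = 2·((z_{α/2} + z_β) / d)².
z_{α/2} + z_β = 2.241 + 0.674 = 2.915.
n = 2 × (2.915 / 0.951)² = 2 × 3.065² = 2 × 9.40 = 18.8.
Round up to the next whole participant.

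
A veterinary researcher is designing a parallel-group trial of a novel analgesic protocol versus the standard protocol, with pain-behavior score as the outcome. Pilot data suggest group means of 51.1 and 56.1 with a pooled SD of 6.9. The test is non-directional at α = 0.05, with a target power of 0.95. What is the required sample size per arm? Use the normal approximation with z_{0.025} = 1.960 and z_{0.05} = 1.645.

Cohen's d = |M₁ − M₂| / SD_pooled = |51.1 − 56.1| / 6.9 = 5.0 / 6.9 = 0.725.
For two independent groups with equal n: n = 2·((z_{α/2} + z_β) / d)².
z_{α/2} + z_β = 1.960 + 1.645 = 3.605.
n = 2 × (3.605 / 0.725)² = 2 × 4.972² = 2 × 24.72 = 49.4.
Round up to the next whole participant.

n = 50 per group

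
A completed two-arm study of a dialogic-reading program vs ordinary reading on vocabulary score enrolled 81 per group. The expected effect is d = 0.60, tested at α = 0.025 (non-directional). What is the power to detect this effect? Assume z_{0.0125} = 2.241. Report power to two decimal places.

power ≈ 0.94

For two equal groups, power = Φ(d·√(n/2) − z_{α/2}).
d·√(n/2) = 0.60 × √(81/2) = 0.60 × 6.364 = 3.818.
z_β = 3.818 − 2.241 = 1.577.
Power = Φ(1.577) = 0.943.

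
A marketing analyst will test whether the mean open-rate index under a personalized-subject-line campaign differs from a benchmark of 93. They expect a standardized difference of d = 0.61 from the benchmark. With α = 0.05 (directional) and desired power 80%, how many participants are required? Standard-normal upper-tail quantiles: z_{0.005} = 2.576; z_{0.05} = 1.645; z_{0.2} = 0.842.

n = 17

For a one-sample test: n = ((z_{α} + z_β) / d)².
z_{α} + z_β = 1.645 + 0.842 = 2.487.
n = (2.487 / 0.61)² = 4.077² = 16.62.
Round up.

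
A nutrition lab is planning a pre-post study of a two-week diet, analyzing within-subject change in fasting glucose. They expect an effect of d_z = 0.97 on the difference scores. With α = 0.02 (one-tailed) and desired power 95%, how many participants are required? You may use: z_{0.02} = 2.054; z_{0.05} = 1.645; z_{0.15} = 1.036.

n = 15 pairs

For a paired (one-sample on differences) test: n = ((z_{α} + z_β) / d)².
z_{α} + z_β = 2.054 + 1.645 = 3.699.
n = (3.699 / 0.97)² = 3.813² = 14.54.
Round up.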